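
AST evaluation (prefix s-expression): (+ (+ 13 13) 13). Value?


Evaluate inner: (+ 13 13) = 26
Evaluate root: (+ 26 13) = 39
Result: 39


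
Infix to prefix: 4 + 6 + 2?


left-to-right (same/higher precedence on left): tree is (+ (+ 4 6) 2)
Prefix: + + 4 6 2


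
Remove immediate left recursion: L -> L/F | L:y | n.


Left-recursive alternatives: L/F, L:y; non-recursive: n
Introduce L': L -> nL', L' -> /FL' | :yL' | ε


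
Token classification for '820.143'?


Pattern: digits with a decimal point
Type: FLOAT_LITERAL


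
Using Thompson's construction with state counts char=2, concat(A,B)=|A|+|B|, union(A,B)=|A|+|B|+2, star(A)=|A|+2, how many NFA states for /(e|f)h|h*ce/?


Syntax tree has 6 char leaf(s), 2 union(s), 1 star(s)
chars contribute 6×2 = 12; each union adds +2; each star adds +2
Total: 12 + 4 + 2 = 18 states


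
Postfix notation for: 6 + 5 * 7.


* has higher precedence, evaluate 5*7 first
Postfix: 6 5 7 * +


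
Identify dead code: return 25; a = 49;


statement follows a return and is unreachable
Dead: 'a = 49'


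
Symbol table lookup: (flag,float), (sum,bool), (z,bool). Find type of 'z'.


Lookup 'z' → type bool


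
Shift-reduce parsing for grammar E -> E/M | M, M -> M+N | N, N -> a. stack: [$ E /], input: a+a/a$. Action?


no handle ('E/' is not any RHS); shift 'a'
Action: shift


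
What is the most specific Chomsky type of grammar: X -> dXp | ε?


Single nonterminal LHS, but d^n p^n is not regular
Classification: Type 2 (Context-Free)


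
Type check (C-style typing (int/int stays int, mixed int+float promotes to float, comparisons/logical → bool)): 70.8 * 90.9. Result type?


Operand types: float * float
Rule: mixed int/float promotes to float; int/int stays int
Result type: float


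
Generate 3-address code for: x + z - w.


Break into single-operator statements:
t1 = x + z
t2 = t1 - w


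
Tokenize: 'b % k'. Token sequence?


Scan left to right, longest-match per lexeme
Tokens: ID(b), OP(%), ID(k)


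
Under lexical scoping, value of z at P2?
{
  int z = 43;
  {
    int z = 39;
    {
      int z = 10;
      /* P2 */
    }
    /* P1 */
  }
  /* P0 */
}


z declared in the same block as P2
z = 10


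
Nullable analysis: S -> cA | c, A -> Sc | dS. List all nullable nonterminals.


A nonterminal is nullable iff some alternative derives ε (directly, or every symbol in it is nullable)
Nullable: {}


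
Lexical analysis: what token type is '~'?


Pattern: operator symbol
Type: OPERATOR


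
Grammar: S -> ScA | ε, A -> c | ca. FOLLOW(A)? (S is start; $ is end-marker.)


$ ∈ FOLLOW(S). For each A -> αBβ: add FIRST(β)\{ε} to FOLLOW(B); if β nullable, add FOLLOW(A).
FOLLOW(A) = {$, c}


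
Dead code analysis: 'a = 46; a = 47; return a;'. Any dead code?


first assignment to a is overwritten before any read
Dead: 'a = 46'


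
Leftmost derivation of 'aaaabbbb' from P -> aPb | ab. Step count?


Derivation: P => aPb => aaPbb => aaaPbbb => aaaabbbb
Steps: 4


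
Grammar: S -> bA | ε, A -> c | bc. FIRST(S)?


Per alternative of S: FIRST(bA) = {b}; FIRST(ε) = {ε}
FIRST(S) = {b, ε}


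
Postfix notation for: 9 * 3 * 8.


Left to right (same or higher precedence on left)
Postfix: 9 3 * 8 *


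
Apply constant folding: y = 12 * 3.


12 * 3 = 36 at compile time
Optimized: y = 36


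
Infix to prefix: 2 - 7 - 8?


left-to-right (same/higher precedence on left): tree is (- (- 2 7) 8)
Prefix: - - 2 7 8


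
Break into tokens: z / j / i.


Scan left to right, longest-match per lexeme
Tokens: ID(z), OP(/), ID(j), OP(/), ID(i)


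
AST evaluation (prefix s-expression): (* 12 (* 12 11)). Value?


Evaluate inner: (* 12 11) = 132
Evaluate root: (* 12 132) = 1584
Result: 1584


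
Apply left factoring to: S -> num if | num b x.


Common prefix: 'num'
Factored: S -> num S', S' -> if | b x


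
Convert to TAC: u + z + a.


Break into single-operator statements:
t1 = u + z
t2 = t1 + a


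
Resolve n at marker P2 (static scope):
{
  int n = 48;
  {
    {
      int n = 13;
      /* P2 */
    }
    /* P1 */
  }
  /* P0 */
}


n declared in the same block as P2
n = 13


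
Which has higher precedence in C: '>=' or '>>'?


'>>' is shift (level 8); '>=' is relational (level 7)
Higher level binds tighter
'>>' has higher precedence than '>='


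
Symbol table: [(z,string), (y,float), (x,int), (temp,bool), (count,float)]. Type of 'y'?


Lookup 'y' → type float


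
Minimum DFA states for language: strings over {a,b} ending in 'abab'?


Track the longest suffix of input matching a prefix of 'abab': 5 classes (prefixes of length 0..4)
Minimal DFA: 5 states


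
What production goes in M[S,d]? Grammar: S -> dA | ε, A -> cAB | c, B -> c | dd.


For [S, d]: 'd' ∈ FIRST(dA)
Entry: S -> dA


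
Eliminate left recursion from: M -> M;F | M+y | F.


Left-recursive alternatives: M;F, M+y; non-recursive: F
Introduce M': M -> FM', M' -> ;FM' | +yM' | ε


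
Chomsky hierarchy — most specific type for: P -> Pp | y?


Left-linear: every RHS is a terminal or one nonterminal followed by a terminal
Classification: Type 3 (Regular)


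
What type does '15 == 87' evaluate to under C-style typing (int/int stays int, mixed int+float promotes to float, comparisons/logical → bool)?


Operand types: int == int
Rule: comparison yields bool
Result type: bool


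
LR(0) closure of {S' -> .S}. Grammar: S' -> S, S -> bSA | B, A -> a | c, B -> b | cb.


Start: S' -> .S
For each item with dot before a nonterminal B, add B -> .γ for every B-production
Closure: [S' -> .S, S -> .bSA, S -> .B, B -> .b, B -> .cb]


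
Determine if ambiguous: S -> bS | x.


right-linear, alternatives start with distinct terminals 'b' vs 'x': unique leftmost derivation
Unambiguous


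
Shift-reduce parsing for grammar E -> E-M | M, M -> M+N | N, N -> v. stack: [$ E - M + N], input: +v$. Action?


handle 'M+N' on top
Action: reduce (M -> M+N)


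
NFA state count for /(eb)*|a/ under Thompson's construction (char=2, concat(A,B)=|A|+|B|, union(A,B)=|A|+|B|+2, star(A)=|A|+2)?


Syntax tree has 3 char leaf(s), 1 union(s), 1 star(s)
chars contribute 3×2 = 6; each union adds +2; each star adds +2
Total: 6 + 2 + 2 = 10 states


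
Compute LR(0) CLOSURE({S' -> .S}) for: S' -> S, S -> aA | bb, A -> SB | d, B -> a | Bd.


Start: S' -> .S
For each item with dot before a nonterminal B, add B -> .γ for every B-production
Closure: [S' -> .S, S -> .aA, S -> .bb]


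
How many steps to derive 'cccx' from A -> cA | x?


Derivation: A => cA => ccA => cccA => cccx
Steps: 4


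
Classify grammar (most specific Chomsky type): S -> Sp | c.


Left-linear: every RHS is a terminal or one nonterminal followed by a terminal
Classification: Type 3 (Regular)


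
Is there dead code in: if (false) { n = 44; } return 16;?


condition is constant false, so the whole block is unreachable
Dead: 'if (false) { n = 44; }'


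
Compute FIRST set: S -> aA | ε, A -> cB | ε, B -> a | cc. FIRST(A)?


Per alternative of A: FIRST(cB) = {c}; FIRST(ε) = {ε}
FIRST(A) = {c, ε}


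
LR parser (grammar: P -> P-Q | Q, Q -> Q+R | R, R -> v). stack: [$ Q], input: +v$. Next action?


shift '+' to continue Q -> Q+R
Action: shift


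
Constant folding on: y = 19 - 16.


19 - 16 = 3 at compile time
Optimized: y = 3


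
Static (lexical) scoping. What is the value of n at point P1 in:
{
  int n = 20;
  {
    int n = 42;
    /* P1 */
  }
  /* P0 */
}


n declared in the same block as P1
n = 42


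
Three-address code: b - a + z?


Break into single-operator statements:
t1 = b - a
t2 = t1 + z


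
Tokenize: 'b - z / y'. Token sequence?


Scan left to right, longest-match per lexeme
Tokens: ID(b), OP(-), ID(z), OP(/), ID(y)


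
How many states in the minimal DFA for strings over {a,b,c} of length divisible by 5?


Track length mod 5: states 0..4, accept at 0
Minimal DFA: 5 states


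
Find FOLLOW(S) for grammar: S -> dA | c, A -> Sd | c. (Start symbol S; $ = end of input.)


$ ∈ FOLLOW(S). For each A -> αBβ: add FIRST(β)\{ε} to FOLLOW(B); if β nullable, add FOLLOW(A).
FOLLOW(S) = {$, d}


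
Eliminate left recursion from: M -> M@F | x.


Left-recursive alternatives: M@F; non-recursive: x
Introduce M': M -> xM', M' -> @FM' | ε


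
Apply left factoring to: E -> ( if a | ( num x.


Common prefix: '('
Factored: E -> ( E', E' -> if a | num x


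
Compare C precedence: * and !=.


'*' is multiplicative (level 10); '!=' is equality (level 6)
Higher level binds tighter
'*' has higher precedence than '!='


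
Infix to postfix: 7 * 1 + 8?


Left to right (same or higher precedence on left)
Postfix: 7 1 * 8 +


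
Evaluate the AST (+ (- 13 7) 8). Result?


Evaluate inner: (- 13 7) = 6
Evaluate root: (+ 6 8) = 14
Result: 14


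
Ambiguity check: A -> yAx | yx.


balanced y^n…x^n: each string has a unique parse
Unambiguous


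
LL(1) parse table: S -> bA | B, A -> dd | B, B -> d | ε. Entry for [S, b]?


For [S, b]: 'b' ∈ FIRST(bA)
Entry: S -> bA


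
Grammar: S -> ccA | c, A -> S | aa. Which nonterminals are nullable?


A nonterminal is nullable iff some alternative derives ε (directly, or every symbol in it is nullable)
Nullable: {}


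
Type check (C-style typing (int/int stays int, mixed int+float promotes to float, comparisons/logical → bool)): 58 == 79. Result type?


Operand types: int == int
Rule: comparison yields bool
Result type: bool


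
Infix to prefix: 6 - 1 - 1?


left-to-right (same/higher precedence on left): tree is (- (- 6 1) 1)
Prefix: - - 6 1 1


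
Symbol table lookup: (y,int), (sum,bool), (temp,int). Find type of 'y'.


Lookup 'y' → type int


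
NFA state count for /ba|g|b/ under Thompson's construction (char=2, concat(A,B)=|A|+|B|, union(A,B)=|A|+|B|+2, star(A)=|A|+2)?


Syntax tree has 4 char leaf(s), 2 union(s), 0 star(s)
chars contribute 4×2 = 8; each union adds +2; each star adds +2
Total: 8 + 4 + 0 = 12 states


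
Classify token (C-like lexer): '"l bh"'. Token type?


Pattern: double-quoted sequence
Type: STRING_LITERAL


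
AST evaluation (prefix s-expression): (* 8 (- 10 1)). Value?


Evaluate inner: (- 10 1) = 9
Evaluate root: (* 8 9) = 72
Result: 72


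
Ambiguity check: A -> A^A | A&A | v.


'v^v&v' has two parse trees (no precedence encoded between ^ and &)
Ambiguous


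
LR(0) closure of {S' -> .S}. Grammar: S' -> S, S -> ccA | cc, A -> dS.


Start: S' -> .S
For each item with dot before a nonterminal B, add B -> .γ for every B-production
Closure: [S' -> .S, S -> .ccA, S -> .cc]


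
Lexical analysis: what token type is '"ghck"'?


Pattern: double-quoted sequence
Type: STRING_LITERAL


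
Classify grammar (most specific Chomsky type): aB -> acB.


LHS has context (more than one symbol) and |LHS| ≤ |RHS|
Classification: Type 1 (Context-Sensitive)


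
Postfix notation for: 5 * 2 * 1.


Left to right (same or higher precedence on left)
Postfix: 5 2 * 1 *


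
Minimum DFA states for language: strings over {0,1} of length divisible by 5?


Track length mod 5: states 0..4, accept at 0
Minimal DFA: 5 states


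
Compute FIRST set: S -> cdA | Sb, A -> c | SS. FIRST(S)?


Per alternative of S: FIRST(cdA) = {c}; FIRST(Sb) = {c}
FIRST(S) = {c}


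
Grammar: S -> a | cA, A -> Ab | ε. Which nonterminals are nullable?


A nonterminal is nullable iff some alternative derives ε (directly, or every symbol in it is nullable)
Nullable: {A}


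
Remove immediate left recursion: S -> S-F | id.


Left-recursive alternatives: S-F; non-recursive: id
Introduce S': S -> idS', S' -> -FS' | ε


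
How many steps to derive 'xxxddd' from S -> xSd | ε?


Derivation: S => xSd => xxSdd => xxxSddd => xxxddd
Steps: 4


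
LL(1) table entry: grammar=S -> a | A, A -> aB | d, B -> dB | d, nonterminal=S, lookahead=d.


For [S, d]: 'd' ∈ FIRST(A)
Entry: S -> A


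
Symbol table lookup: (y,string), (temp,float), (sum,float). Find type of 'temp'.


Lookup 'temp' → type float


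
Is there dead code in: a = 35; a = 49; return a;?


first assignment to a is overwritten before any read
Dead: 'a = 35'


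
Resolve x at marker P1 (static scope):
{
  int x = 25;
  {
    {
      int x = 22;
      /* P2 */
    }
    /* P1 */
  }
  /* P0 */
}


P1's block does not declare x; resolves to the enclosing declaration at depth 0
x = 25


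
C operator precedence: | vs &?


'&' is bitwise AND (level 5); '|' is bitwise OR (level 3)
Higher level binds tighter
'&' has higher precedence than '|'


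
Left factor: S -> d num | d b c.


Common prefix: 'd'
Factored: S -> d S', S' -> num | b c


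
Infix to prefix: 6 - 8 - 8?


left-to-right (same/higher precedence on left): tree is (- (- 6 8) 8)
Prefix: - - 6 8 8


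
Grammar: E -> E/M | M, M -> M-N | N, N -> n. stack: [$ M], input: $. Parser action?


lookahead ∉ {-} so M won't extend; reduce E -> M
Action: reduce (E -> M)


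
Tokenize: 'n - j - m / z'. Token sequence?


Scan left to right, longest-match per lexeme
Tokens: ID(n), OP(-), ID(j), OP(-), ID(m), OP(/), ID(z)


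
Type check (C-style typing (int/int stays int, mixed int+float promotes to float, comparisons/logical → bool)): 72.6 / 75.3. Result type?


Operand types: float / float
Rule: mixed int/float promotes to float; int/int stays int
Result type: float


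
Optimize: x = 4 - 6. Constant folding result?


4 - 6 = -2 at compile time
Optimized: x = -2


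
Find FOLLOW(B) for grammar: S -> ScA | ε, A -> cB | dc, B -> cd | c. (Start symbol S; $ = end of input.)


$ ∈ FOLLOW(S). For each A -> αBβ: add FIRST(β)\{ε} to FOLLOW(B); if β nullable, add FOLLOW(A).
FOLLOW(B) = {$, c}


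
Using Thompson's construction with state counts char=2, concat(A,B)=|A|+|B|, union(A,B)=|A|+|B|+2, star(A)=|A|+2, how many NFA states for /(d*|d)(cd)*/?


Syntax tree has 4 char leaf(s), 1 union(s), 2 star(s)
chars contribute 4×2 = 8; each union adds +2; each star adds +2
Total: 8 + 2 + 4 = 14 states


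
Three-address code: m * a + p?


Break into single-operator statements:
t1 = m * a
t2 = t1 + p


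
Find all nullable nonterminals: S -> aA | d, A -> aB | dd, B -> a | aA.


A nonterminal is nullable iff some alternative derives ε (directly, or every symbol in it is nullable)
Nullable: {}


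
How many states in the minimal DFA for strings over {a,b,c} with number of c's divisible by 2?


Track (count of c) mod 2: states 0..1, accept at 0
Minimal DFA: 2 states


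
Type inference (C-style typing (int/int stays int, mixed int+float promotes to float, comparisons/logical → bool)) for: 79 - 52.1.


Operand types: int - float
Rule: mixed int/float promotes to float; int/int stays int
Result type: float


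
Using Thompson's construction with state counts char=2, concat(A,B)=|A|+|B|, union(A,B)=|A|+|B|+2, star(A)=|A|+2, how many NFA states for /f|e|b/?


Syntax tree has 3 char leaf(s), 2 union(s), 0 star(s)
chars contribute 3×2 = 6; each union adds +2; each star adds +2
Total: 6 + 4 + 0 = 10 states


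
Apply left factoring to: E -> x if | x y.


Common prefix: 'x'
Factored: E -> x E', E' -> if | y


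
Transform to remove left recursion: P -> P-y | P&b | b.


Left-recursive alternatives: P-y, P&b; non-recursive: b
Introduce P': P -> bP', P' -> -yP' | &bP' | ε


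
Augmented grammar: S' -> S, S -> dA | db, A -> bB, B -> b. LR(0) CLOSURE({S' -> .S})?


Start: S' -> .S
For each item with dot before a nonterminal B, add B -> .γ for every B-production
Closure: [S' -> .S, S -> .dA, S -> .db]


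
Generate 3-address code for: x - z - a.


Break into single-operator statements:
t1 = x - z
t2 = t1 - a


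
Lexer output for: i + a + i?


Scan left to right, longest-match per lexeme
Tokens: ID(i), OP(+), ID(a), OP(+), ID(i)


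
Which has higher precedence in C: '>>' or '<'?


'>>' is shift (level 8); '<' is relational (level 7)
Higher level binds tighter
'>>' has higher precedence than '<'


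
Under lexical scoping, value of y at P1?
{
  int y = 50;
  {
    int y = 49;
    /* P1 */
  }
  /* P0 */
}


y declared in the same block as P1
y = 49


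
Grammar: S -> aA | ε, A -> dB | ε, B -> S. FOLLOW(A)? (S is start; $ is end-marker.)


$ ∈ FOLLOW(S). For each A -> αBβ: add FIRST(β)\{ε} to FOLLOW(B); if β nullable, add FOLLOW(A).
FOLLOW(A) = {$}


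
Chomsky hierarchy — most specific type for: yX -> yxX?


LHS has context (more than one symbol) and |LHS| ≤ |RHS|
Classification: Type 1 (Context-Sensitive)


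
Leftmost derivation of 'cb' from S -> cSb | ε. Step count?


Derivation: S => cSb => cb
Steps: 2


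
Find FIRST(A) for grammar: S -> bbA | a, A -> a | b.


Per alternative of A: FIRST(a) = {a}; FIRST(b) = {b}
FIRST(A) = {a, b}


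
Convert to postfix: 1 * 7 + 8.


Left to right (same or higher precedence on left)
Postfix: 1 7 * 8 +


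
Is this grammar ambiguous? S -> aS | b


right-linear, alternatives start with distinct terminals 'a' vs 'b': unique leftmost derivation
Unambiguous


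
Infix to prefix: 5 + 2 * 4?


'*' binds tighter: tree is (+ 5 (* 2 4))
Prefix: + 5 * 2 4


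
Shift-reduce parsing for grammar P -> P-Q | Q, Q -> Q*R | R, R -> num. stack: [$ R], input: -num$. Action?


'R' (not preceded by Q*) is the handle for Q -> R
Action: reduce (Q -> R)


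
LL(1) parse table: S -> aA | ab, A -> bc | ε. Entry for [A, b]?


For [A, b]: 'b' ∈ FIRST(bc)
Entry: A -> bc


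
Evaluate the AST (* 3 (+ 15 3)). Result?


Evaluate inner: (+ 15 3) = 18
Evaluate root: (* 3 18) = 54
Result: 54


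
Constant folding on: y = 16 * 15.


16 * 15 = 240 at compile time
Optimized: y = 240


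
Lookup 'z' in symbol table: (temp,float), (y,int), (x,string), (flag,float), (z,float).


Lookup 'z' → type float


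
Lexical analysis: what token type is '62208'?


Pattern: digits only
Type: INTEGER_LITERAL


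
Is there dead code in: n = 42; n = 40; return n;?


first assignment to n is overwritten before any read
Dead: 'n = 42'


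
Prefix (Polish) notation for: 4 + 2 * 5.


'*' binds tighter: tree is (+ 4 (* 2 5))
Prefix: + 4 * 2 5


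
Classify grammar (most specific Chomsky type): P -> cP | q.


Right-linear: every RHS is a terminal or a terminal followed by one nonterminal
Classification: Type 3 (Regular)


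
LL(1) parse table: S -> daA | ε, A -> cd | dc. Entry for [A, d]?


For [A, d]: 'd' ∈ FIRST(dc)
Entry: A -> dc


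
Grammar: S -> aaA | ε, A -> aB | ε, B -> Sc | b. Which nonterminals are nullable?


A nonterminal is nullable iff some alternative derives ε (directly, or every symbol in it is nullable)
Nullable: {A, S}


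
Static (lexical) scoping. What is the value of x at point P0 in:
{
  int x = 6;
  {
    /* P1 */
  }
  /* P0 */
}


x declared in the same block as P0
x = 6


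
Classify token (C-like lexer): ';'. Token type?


Pattern: delimiter/punctuation
Type: PUNCTUATION


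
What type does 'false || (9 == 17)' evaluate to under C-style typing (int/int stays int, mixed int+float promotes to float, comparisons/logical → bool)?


Operand types: bool || bool
Rule: logical operators take bool operands and yield bool
Result type: bool


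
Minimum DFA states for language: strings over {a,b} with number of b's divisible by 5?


Track (count of b) mod 5: states 0..4, accept at 0
Minimal DFA: 5 states


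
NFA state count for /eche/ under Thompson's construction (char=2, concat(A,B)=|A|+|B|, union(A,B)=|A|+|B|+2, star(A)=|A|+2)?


Syntax tree has 4 char leaf(s), 0 union(s), 0 star(s)
chars contribute 4×2 = 8; each union adds +2; each star adds +2
Total: 8 + 0 + 0 = 8 states


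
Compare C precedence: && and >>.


'>>' is shift (level 8); '&&' is logical AND (level 2)
Higher level binds tighter
'>>' has higher precedence than '&&'


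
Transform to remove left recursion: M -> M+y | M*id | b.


Left-recursive alternatives: M+y, M*id; non-recursive: b
Introduce M': M -> bM', M' -> +yM' | *idM' | ε


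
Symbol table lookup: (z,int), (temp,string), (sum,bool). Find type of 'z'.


Lookup 'z' → type int


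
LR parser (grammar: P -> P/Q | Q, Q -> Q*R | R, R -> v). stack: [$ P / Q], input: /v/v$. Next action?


handle 'P/Q' on top; lookahead ∈ FOLLOW(P) = {/, $}
Action: reduce (P -> P/Q)


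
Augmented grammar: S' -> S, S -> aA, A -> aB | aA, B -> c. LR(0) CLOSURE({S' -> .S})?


Start: S' -> .S
For each item with dot before a nonterminal B, add B -> .γ for every B-production
Closure: [S' -> .S, S -> .aA]


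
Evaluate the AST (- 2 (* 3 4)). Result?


Evaluate inner: (* 3 4) = 12
Evaluate root: (- 2 12) = -10
Result: -10


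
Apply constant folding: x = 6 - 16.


6 - 16 = -10 at compile time
Optimized: x = -10


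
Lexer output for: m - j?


Scan left to right, longest-match per lexeme
Tokens: ID(m), OP(-), ID(j)


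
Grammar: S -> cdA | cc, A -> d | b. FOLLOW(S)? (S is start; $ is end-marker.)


$ ∈ FOLLOW(S). For each A -> αBβ: add FIRST(β)\{ε} to FOLLOW(B); if β nullable, add FOLLOW(A).
FOLLOW(S) = {$}


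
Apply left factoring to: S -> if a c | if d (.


Common prefix: 'if'
Factored: S -> if S', S' -> a c | d (


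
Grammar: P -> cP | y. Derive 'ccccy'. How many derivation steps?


Derivation: P => cP => ccP => cccP => ccccP => ccccy
Steps: 5


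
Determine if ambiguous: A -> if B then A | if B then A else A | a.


dangling else: 'if B then if B then a else a' parses two ways
Ambiguous


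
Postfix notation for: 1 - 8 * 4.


* has higher precedence, evaluate 8*4 first
Postfix: 1 8 4 * -


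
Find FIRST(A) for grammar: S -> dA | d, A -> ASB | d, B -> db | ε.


Per alternative of A: FIRST(ASB) = {d}; FIRST(d) = {d}
FIRST(A) = {d}


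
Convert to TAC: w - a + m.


Break into single-operator statements:
t1 = w - a
t2 = t1 + m


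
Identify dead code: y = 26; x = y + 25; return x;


y is read by x's definition; x is returned
No dead code


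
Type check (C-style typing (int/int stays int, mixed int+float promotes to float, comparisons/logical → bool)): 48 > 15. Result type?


Operand types: int > int
Rule: comparison yields bool
Result type: bool


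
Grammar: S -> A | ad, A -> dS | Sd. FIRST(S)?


Per alternative of S: FIRST(A) = {a, d}; FIRST(ad) = {a}
FIRST(S) = {a, d}


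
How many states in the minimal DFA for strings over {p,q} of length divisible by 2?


Track length mod 2: states 0..1, accept at 0
Minimal DFA: 2 states


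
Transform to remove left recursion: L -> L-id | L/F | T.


Left-recursive alternatives: L-id, L/F; non-recursive: T
Introduce L': L -> TL', L' -> -idL' | /FL' | ε


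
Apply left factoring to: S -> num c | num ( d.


Common prefix: 'num'
Factored: S -> num S', S' -> c | ( d


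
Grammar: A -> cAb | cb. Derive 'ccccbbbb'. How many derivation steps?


Derivation: A => cAb => ccAbb => cccAbbb => ccccbbbb
Steps: 4


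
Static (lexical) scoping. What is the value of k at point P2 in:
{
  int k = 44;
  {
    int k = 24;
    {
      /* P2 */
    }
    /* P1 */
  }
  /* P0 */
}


P2's block does not declare k; resolves to the enclosing declaration at depth 1
k = 24


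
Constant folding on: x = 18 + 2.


18 + 2 = 20 at compile time
Optimized: x = 20


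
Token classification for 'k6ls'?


Pattern: letter/underscore followed by alphanumerics, not a keyword
Type: IDENTIFIER


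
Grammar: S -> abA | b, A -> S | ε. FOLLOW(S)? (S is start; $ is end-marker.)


$ ∈ FOLLOW(S). For each A -> αBβ: add FIRST(β)\{ε} to FOLLOW(B); if β nullable, add FOLLOW(A).
FOLLOW(S) = {$}


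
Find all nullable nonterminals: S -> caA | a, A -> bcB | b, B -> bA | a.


A nonterminal is nullable iff some alternative derives ε (directly, or every symbol in it is nullable)
Nullable: {}


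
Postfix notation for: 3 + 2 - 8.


Left to right (same or higher precedence on left)
Postfix: 3 2 + 8 -


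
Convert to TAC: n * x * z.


Break into single-operator statements:
t1 = n * x
t2 = t1 * z


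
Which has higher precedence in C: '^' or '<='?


'<=' is relational (level 7); '^' is bitwise XOR (level 4)
Higher level binds tighter
'<=' has higher precedence than '^'


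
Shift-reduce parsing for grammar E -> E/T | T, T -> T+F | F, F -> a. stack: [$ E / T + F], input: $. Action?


handle 'T+F' on top
Action: reduce (T -> T+F)


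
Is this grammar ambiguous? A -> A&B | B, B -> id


precedence layered via separate nonterminal B: deterministic
Unambiguous


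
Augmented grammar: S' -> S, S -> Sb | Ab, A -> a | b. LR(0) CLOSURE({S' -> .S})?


Start: S' -> .S
For each item with dot before a nonterminal B, add B -> .γ for every B-production
Closure: [S' -> .S, S -> .Sb, S -> .Ab, A -> .a, A -> .b]


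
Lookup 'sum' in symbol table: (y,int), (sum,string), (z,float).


Lookup 'sum' → type string


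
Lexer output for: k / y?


Scan left to right, longest-match per lexeme
Tokens: ID(k), OP(/), ID(y)


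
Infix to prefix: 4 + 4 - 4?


left-to-right (same/higher precedence on left): tree is (- (+ 4 4) 4)
Prefix: - + 4 4 4


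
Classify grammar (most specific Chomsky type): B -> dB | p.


Right-linear: every RHS is a terminal or a terminal followed by one nonterminal
Classification: Type 3 (Regular)


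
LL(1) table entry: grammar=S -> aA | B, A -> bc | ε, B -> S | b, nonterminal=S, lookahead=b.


For [S, b]: 'b' ∈ FIRST(B)
Entry: S -> B


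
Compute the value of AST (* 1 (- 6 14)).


Evaluate inner: (- 6 14) = -8
Evaluate root: (* 1 -8) = -8
Result: -8


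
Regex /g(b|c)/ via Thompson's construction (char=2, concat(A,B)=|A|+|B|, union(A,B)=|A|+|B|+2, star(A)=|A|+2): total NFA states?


Syntax tree has 3 char leaf(s), 1 union(s), 0 star(s)
chars contribute 3×2 = 6; each union adds +2; each star adds +2
Total: 6 + 2 + 0 = 8 states


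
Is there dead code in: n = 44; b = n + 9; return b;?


n is read by b's definition; b is returned
No dead code


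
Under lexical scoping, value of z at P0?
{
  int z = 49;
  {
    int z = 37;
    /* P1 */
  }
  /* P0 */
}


z declared in the same block as P0
z = 49


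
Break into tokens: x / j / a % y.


Scan left to right, longest-match per lexeme
Tokens: ID(x), OP(/), ID(j), OP(/), ID(a), OP(%), ID(y)


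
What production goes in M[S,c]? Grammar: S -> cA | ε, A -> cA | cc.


For [S, c]: 'c' ∈ FIRST(cA)
Entry: S -> cA


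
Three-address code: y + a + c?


Break into single-operator statements:
t1 = y + a
t2 = t1 + c


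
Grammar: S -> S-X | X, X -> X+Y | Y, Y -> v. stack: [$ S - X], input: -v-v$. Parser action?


handle 'S-X' on top; lookahead ∈ FOLLOW(S) = {-, $}
Action: reduce (S -> S-X)


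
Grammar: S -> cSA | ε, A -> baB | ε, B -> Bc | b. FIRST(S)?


Per alternative of S: FIRST(cSA) = {c}; FIRST(ε) = {ε}
FIRST(S) = {c, ε}


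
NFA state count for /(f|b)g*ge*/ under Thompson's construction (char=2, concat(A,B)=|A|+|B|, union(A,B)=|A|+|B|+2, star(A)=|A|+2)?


Syntax tree has 5 char leaf(s), 1 union(s), 2 star(s)
chars contribute 5×2 = 10; each union adds +2; each star adds +2
Total: 10 + 2 + 4 = 16 states


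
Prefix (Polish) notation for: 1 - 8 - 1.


left-to-right (same/higher precedence on left): tree is (- (- 1 8) 1)
Prefix: - - 1 8 1


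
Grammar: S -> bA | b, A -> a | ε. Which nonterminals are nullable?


A nonterminal is nullable iff some alternative derives ε (directly, or every symbol in it is nullable)
Nullable: {A}


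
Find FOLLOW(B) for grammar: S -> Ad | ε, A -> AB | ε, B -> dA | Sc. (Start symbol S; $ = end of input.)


$ ∈ FOLLOW(S). For each A -> αBβ: add FIRST(β)\{ε} to FOLLOW(B); if β nullable, add FOLLOW(A).
FOLLOW(B) = {c, d}


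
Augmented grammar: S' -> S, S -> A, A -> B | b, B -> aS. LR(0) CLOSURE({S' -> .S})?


Start: S' -> .S
For each item with dot before a nonterminal B, add B -> .γ for every B-production
Closure: [S' -> .S, S -> .A, A -> .B, A -> .b, B -> .aS]


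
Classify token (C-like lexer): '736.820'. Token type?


Pattern: digits with a decimal point
Type: FLOAT_LITERAL


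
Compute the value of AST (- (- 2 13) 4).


Evaluate inner: (- 2 13) = -11
Evaluate root: (- -11 4) = -15
Result: -15


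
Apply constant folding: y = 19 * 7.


19 * 7 = 133 at compile time
Optimized: y = 133


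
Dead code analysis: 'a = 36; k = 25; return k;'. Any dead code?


a is assigned but never read
Dead: 'a = 36'


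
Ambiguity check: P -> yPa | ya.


balanced y^n…a^n: each string has a unique parse
Unambiguous


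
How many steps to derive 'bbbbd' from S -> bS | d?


Derivation: S => bS => bbS => bbbS => bbbbS => bbbbd
Steps: 5


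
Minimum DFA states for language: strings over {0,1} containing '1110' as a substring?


KMP-style automaton: 4 progress states + 1 absorbing accept = 5
Minimal DFA: 5 states


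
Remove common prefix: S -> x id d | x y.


Common prefix: 'x'
Factored: S -> x S', S' -> id d | y


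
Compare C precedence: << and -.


'-' is additive (level 9); '<<' is shift (level 8)
Higher level binds tighter
'-' has higher precedence than '<<'


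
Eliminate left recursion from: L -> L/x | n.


Left-recursive alternatives: L/x; non-recursive: n
Introduce L': L -> nL', L' -> /xL' | ε


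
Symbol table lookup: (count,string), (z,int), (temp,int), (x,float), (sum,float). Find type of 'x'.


Lookup 'x' → type float


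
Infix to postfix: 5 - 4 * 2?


* has higher precedence, evaluate 4*2 first
Postfix: 5 4 2 * -


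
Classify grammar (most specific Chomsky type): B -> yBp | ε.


Single nonterminal LHS, but y^n p^n is not regular
Classification: Type 2 (Context-Free)


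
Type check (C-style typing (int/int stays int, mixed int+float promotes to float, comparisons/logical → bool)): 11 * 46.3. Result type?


Operand types: int * float
Rule: mixed int/float promotes to float; int/int stays int
Result type: float


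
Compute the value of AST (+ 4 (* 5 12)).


Evaluate inner: (* 5 12) = 60
Evaluate root: (+ 4 60) = 64
Result: 64


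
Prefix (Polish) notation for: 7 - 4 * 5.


'*' binds tighter: tree is (- 7 (* 4 5))
Prefix: - 7 * 4 5


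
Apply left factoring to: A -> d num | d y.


Common prefix: 'd'
Factored: A -> d A', A' -> num | y


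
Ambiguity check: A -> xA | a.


right-linear, alternatives start with distinct terminals 'x' vs 'a': unique leftmost derivation
Unambiguous


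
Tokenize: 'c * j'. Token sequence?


Scan left to right, longest-match per lexeme
Tokens: ID(c), OP(*), ID(j)


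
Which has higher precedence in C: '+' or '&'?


'+' is additive (level 9); '&' is bitwise AND (level 5)
Higher level binds tighter
'+' has higher precedence than '&'


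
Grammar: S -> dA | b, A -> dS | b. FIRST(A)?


Per alternative of A: FIRST(dS) = {d}; FIRST(b) = {b}
FIRST(A) = {b, d}


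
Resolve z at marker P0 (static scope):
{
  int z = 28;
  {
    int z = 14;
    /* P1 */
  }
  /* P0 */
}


z declared in the same block as P0
z = 28


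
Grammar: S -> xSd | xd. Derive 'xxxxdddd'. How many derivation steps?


Derivation: S => xSd => xxSdd => xxxSddd => xxxxdddd
Steps: 4


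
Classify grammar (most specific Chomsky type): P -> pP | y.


Right-linear: every RHS is a terminal or a terminal followed by one nonterminal
Classification: Type 3 (Regular)


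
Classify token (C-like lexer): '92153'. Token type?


Pattern: digits only
Type: INTEGER_LITERAL


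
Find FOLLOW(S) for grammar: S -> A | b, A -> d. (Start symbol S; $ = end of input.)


$ ∈ FOLLOW(S). For each A -> αBβ: add FIRST(β)\{ε} to FOLLOW(B); if β nullable, add FOLLOW(A).
FOLLOW(S) = {$}


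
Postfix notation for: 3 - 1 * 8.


* has higher precedence, evaluate 1*8 first
Postfix: 3 1 8 * -


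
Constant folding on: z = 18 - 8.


18 - 8 = 10 at compile time
Optimized: z = 10


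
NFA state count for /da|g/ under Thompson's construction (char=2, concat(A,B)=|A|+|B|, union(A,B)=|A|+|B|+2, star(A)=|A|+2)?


Syntax tree has 3 char leaf(s), 1 union(s), 0 star(s)
chars contribute 3×2 = 6; each union adds +2; each star adds +2
Total: 6 + 2 + 0 = 8 states


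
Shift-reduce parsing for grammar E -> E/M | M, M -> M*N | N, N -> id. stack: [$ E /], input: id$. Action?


no handle ('E/' is not any RHS); shift 'id'
Action: shift


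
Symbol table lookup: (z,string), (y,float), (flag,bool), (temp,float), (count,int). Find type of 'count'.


Lookup 'count' → type int


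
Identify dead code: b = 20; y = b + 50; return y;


b is read by y's definition; y is returned
No dead code


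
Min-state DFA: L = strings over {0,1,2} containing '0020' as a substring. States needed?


KMP-style automaton: 4 progress states + 1 absorbing accept = 5
Minimal DFA: 5 states


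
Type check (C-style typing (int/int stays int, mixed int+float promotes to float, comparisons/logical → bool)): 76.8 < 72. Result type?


Operand types: float < int
Rule: comparison yields bool
Result type: bool


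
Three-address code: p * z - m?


Break into single-operator statements:
t1 = p * z
t2 = t1 - m


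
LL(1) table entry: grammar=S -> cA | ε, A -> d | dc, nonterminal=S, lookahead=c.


For [S, c]: 'c' ∈ FIRST(cA)
Entry: S -> cA


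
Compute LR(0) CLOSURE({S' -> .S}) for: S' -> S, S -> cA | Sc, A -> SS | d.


Start: S' -> .S
For each item with dot before a nonterminal B, add B -> .γ for every B-production
Closure: [S' -> .S, S -> .cA, S -> .Sc]


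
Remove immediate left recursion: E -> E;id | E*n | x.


Left-recursive alternatives: E;id, E*n; non-recursive: x
Introduce E': E -> xE', E' -> ;idE' | *nE' | ε


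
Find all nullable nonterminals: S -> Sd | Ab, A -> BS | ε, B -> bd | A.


A nonterminal is nullable iff some alternative derives ε (directly, or every symbol in it is nullable)
Nullable: {A, B}


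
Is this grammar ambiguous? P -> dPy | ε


balanced d^n…y^n: each string has a unique parse
Unambiguous


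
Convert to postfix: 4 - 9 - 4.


Left to right (same or higher precedence on left)
Postfix: 4 9 - 4 -


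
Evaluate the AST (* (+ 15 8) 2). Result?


Evaluate inner: (+ 15 8) = 23
Evaluate root: (* 23 2) = 46
Result: 46


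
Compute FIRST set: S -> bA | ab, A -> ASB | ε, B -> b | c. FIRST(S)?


Per alternative of S: FIRST(bA) = {b}; FIRST(ab) = {a}
FIRST(S) = {a, b}


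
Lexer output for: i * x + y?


Scan left to right, longest-match per lexeme
Tokens: ID(i), OP(*), ID(x), OP(+), ID(y)


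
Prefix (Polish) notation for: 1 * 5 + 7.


left-to-right (same/higher precedence on left): tree is (+ (* 1 5) 7)
Prefix: + * 1 5 7


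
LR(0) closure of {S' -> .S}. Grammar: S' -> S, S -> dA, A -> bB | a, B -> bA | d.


Start: S' -> .S
For each item with dot before a nonterminal B, add B -> .γ for every B-production
Closure: [S' -> .S, S -> .dA]


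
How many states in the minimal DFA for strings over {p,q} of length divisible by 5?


Track length mod 5: states 0..4, accept at 0
Minimal DFA: 5 states


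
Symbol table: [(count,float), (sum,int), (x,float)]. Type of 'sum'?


Lookup 'sum' → type int


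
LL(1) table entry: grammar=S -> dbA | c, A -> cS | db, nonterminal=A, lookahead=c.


For [A, c]: 'c' ∈ FIRST(cS)
Entry: A -> cS


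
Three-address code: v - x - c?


Break into single-operator statements:
t1 = v - x
t2 = t1 - c


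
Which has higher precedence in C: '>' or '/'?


'/' is multiplicative (level 10); '>' is relational (level 7)
Higher level binds tighter
'/' has higher precedence than '>'


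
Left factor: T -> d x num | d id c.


Common prefix: 'd'
Factored: T -> d T', T' -> x num | id c


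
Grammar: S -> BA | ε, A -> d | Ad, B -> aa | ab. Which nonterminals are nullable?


A nonterminal is nullable iff some alternative derives ε (directly, or every symbol in it is nullable)
Nullable: {S}


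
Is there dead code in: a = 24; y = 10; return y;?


a is assigned but never read
Dead: 'a = 24'


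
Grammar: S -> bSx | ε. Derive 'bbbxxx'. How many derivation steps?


Derivation: S => bSx => bbSxx => bbbSxxx => bbbxxx
Steps: 4


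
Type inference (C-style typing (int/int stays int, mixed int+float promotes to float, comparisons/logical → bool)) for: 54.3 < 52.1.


Operand types: float < float
Rule: comparison yields bool
Result type: bool


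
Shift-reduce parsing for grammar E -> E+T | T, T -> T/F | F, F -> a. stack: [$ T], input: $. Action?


lookahead ∉ {/} so T won't extend; reduce E -> T
Action: reduce (E -> T)


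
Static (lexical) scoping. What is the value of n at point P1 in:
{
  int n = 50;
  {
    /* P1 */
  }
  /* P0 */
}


P1's block does not declare n; resolves to the enclosing declaration at depth 0
n = 50


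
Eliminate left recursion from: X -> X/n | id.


Left-recursive alternatives: X/n; non-recursive: id
Introduce X': X -> idX', X' -> /nX' | ε


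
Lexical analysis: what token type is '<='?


Pattern: operator symbol
Type: OPERATOR


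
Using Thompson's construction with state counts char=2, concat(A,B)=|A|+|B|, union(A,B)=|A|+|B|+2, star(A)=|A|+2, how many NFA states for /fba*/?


Syntax tree has 3 char leaf(s), 0 union(s), 1 star(s)
chars contribute 3×2 = 6; each union adds +2; each star adds +2
Total: 6 + 0 + 2 = 8 states


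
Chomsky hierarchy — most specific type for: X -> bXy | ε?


Single nonterminal LHS, but b^n y^n is not regular
Classification: Type 2 (Context-Free)


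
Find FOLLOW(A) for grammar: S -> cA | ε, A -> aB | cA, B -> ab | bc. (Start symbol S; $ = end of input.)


$ ∈ FOLLOW(S). For each A -> αBβ: add FIRST(β)\{ε} to FOLLOW(B); if β nullable, add FOLLOW(A).
FOLLOW(A) = {$}


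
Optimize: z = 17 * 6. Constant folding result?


17 * 6 = 102 at compile time
Optimized: z = 102


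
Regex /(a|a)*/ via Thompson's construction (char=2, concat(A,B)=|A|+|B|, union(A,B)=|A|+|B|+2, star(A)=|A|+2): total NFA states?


Syntax tree has 2 char leaf(s), 1 union(s), 1 star(s)
chars contribute 2×2 = 4; each union adds +2; each star adds +2
Total: 4 + 2 + 2 = 8 states


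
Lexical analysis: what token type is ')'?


Pattern: delimiter/punctuation
Type: PUNCTUATION


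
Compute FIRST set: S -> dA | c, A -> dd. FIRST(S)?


Per alternative of S: FIRST(dA) = {d}; FIRST(c) = {c}
FIRST(S) = {c, d}


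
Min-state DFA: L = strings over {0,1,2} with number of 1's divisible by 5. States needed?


Track (count of 1) mod 5: states 0..4, accept at 0
Minimal DFA: 5 states


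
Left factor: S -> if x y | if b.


Common prefix: 'if'
Factored: S -> if S', S' -> x y | b


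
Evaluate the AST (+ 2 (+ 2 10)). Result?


Evaluate inner: (+ 2 10) = 12
Evaluate root: (+ 2 12) = 14
Result: 14


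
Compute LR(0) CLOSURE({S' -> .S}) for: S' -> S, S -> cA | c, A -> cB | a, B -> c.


Start: S' -> .S
For each item with dot before a nonterminal B, add B -> .γ for every B-production
Closure: [S' -> .S, S -> .cA, S -> .c]
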